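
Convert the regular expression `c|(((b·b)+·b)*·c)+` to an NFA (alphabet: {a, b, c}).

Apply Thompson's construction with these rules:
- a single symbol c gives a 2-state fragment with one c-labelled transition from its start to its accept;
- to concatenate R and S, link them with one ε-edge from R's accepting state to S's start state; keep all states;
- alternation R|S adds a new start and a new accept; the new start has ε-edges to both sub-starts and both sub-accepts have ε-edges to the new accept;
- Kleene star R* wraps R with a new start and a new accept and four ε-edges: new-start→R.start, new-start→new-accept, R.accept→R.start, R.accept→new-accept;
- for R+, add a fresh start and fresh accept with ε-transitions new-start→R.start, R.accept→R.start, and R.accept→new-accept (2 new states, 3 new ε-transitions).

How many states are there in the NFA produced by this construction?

Building bottom-up:
Each of the 5 symbol leaves contributes a 2-state fragment.
  b·b = 4 states
  (b·b)+ = 6 states
  (b·b)+·b = 8 states
  ((b·b)+·b)* = 10 states
  ((b·b)+·b)*·c = 12 states
  (((b·b)+·b)*·c)+ = 14 states
  c|(((b·b)+·b)*·c)+ = 18 states

18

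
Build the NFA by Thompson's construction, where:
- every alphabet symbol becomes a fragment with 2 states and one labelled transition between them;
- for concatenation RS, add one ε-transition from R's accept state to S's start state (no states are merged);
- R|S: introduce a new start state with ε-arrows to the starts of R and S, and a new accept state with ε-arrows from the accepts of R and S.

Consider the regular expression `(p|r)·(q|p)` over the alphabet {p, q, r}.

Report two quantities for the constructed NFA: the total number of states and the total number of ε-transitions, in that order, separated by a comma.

12, 9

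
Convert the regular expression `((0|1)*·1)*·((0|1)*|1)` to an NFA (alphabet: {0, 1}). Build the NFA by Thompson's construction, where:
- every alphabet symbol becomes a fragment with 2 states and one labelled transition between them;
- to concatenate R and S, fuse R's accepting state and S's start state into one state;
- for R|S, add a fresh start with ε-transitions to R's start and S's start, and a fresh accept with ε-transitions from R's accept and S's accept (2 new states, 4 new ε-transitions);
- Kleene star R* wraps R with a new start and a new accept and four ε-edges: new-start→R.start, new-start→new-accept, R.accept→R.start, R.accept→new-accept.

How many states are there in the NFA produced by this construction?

Per subexpression:
Each of the 6 symbol leaves contributes a 2-state fragment.
  0|1 → 6 states
  (0|1)* → 8 states
  (0|1)*·1 → 9 states
  ((0|1)*·1)* → 11 states
  0|1 → 6 states
  (0|1)* → 8 states
  (0|1)*|1 → 12 states
  ((0|1)*·1)*·((0|1)*|1) → 22 states

22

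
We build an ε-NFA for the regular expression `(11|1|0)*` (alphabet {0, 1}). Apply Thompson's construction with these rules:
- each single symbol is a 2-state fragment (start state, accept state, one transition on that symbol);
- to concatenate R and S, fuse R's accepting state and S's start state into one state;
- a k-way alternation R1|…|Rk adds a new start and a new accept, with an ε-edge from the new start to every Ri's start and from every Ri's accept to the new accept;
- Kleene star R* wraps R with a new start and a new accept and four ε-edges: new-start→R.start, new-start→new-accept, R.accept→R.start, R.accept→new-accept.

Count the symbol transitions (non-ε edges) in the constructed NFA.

4

By structural recursion:
Each of the 4 symbol leaves contributes exactly 1 symbol transition.
  11 → 2 symbol transitions
  11|1|0 → 4 symbol transitions
  (11|1|0)* → 4 symbol transitions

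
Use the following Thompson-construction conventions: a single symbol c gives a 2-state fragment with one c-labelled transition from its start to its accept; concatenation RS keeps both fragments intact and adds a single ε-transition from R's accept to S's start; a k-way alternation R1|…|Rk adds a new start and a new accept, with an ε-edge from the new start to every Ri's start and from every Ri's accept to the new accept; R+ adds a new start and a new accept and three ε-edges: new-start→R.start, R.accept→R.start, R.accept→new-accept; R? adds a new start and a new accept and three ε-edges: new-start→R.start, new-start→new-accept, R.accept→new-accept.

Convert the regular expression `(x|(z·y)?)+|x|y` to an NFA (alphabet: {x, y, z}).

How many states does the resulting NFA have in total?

18

Per subexpression:
Each of the 5 symbol leaves contributes a 2-state fragment.
  z·y = 4 states
  (z·y)? = 6 states
  x|(z·y)? = 10 states
  (x|(z·y)?)+ = 12 states
  (x|(z·y)?)+|x|y = 18 states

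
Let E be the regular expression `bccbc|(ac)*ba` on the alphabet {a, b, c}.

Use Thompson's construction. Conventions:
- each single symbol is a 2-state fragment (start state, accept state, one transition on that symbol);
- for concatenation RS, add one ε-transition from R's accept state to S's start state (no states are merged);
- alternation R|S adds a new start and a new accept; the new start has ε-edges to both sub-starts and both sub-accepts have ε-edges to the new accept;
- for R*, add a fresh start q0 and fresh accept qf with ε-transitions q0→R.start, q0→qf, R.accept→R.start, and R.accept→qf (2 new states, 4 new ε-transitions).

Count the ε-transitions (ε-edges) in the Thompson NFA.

Recursing over subexpressions:
Each of the 9 symbol leaves contributes 0 ε-transitions.
  bccbc = 4 ε-transitions
  ac = 1 ε-transition
  (ac)* = 5 ε-transitions
  (ac)*ba = 7 ε-transitions
  bccbc|(ac)*ba = 15 ε-transitions

15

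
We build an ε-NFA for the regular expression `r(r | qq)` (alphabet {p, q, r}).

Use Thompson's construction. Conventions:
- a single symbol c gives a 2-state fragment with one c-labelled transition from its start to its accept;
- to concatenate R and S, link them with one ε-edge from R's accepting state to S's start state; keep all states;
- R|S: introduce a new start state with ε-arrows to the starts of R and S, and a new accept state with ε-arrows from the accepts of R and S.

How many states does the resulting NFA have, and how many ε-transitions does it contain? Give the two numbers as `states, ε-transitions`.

10, 6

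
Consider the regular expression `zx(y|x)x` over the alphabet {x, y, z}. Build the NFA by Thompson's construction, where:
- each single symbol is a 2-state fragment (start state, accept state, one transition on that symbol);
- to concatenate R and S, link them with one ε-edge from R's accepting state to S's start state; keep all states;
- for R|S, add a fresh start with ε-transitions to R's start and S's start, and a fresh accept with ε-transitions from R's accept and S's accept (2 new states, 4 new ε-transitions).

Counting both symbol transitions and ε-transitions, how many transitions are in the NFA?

12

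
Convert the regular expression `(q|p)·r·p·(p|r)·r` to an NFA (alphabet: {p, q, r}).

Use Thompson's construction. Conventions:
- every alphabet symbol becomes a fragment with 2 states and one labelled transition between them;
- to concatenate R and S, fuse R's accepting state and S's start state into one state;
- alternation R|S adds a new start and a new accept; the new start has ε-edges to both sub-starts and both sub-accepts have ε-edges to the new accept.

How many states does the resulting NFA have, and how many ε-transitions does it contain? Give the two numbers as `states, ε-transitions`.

14, 8

Bottom-up over the parse tree:
Each of the 7 symbol leaves contributes 2 states and 0 ε-transitions.
  q|p → 6 states, 4 ε-transitions
  p|r → 6 states, 4 ε-transitions
  (q|p)·r·p·(p|r)·r → 14 states, 8 ε-transitions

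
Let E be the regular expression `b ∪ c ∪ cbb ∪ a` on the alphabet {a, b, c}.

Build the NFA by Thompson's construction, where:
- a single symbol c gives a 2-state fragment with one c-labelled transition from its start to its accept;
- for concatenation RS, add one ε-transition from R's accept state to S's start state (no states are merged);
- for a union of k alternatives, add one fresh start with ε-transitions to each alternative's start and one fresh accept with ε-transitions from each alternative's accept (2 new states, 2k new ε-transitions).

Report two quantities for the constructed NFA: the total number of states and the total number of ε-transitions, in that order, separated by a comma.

14, 10

Recursing over subexpressions:
Each of the 6 symbol leaves contributes 2 states and 0 ε-transitions.
  cbb = 6 states, 2 ε-transitions
  b ∪ c ∪ cbb ∪ a = 14 states, 10 ε-transitions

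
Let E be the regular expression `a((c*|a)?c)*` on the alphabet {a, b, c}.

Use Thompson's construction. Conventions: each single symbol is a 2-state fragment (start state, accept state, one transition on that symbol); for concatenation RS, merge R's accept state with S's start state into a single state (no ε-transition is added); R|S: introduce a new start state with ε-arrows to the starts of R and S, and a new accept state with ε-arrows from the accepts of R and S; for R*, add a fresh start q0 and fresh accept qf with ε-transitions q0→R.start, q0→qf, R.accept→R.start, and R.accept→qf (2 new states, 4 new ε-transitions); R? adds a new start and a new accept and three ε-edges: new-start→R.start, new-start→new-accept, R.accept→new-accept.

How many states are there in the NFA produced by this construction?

14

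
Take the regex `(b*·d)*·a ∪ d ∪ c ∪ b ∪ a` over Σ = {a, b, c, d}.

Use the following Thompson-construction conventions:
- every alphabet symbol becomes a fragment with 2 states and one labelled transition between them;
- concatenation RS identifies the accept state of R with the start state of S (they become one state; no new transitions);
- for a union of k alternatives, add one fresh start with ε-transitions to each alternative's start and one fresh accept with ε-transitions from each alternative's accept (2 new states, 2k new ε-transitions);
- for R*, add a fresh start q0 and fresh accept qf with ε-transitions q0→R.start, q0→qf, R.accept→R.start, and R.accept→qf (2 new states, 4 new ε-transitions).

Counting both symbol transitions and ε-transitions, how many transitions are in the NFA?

25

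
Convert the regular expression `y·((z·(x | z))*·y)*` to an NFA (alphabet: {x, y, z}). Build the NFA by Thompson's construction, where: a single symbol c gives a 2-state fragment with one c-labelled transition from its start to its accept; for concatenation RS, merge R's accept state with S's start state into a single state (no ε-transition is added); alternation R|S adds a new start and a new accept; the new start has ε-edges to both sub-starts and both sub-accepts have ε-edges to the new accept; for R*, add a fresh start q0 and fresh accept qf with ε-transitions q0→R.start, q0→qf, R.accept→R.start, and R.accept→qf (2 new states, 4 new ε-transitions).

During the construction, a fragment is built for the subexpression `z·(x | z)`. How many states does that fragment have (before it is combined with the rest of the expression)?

7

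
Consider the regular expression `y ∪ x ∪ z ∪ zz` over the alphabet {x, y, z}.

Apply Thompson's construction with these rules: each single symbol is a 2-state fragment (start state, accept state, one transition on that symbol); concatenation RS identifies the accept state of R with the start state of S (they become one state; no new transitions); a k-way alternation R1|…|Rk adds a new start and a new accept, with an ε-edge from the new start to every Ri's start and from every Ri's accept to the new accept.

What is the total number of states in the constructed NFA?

11

Per subexpression:
Each of the 5 symbol leaves contributes a 2-state fragment.
  zz = 3 states
  y ∪ x ∪ z ∪ zz = 11 states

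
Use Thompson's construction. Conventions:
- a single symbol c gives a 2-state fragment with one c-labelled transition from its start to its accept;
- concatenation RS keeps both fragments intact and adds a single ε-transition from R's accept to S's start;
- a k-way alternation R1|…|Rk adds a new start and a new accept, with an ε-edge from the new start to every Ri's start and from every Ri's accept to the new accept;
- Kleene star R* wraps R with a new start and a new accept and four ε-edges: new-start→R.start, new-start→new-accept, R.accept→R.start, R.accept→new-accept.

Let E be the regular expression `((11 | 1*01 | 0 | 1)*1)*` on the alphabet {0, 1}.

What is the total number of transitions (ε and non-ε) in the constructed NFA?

Recursing over subexpressions:
Each of the 8 symbol leaves contributes 1 transition (1 symbol, 0 ε).
  11 — 3 transitions (2 symbol, 1 ε)
  1* — 5 transitions (1 symbol, 4 ε)
  1*01 — 9 transitions (3 symbol, 6 ε)
  11 | 1*01 | 0 | 1 — 22 transitions (7 symbol, 15 ε)
  (11 | 1*01 | 0 | 1)* — 26 transitions (7 symbol, 19 ε)
  (11 | 1*01 | 0 | 1)*1 — 28 transitions (8 symbol, 20 ε)
  ((11 | 1*01 | 0 | 1)*1)* — 32 transitions (8 symbol, 24 ε)

32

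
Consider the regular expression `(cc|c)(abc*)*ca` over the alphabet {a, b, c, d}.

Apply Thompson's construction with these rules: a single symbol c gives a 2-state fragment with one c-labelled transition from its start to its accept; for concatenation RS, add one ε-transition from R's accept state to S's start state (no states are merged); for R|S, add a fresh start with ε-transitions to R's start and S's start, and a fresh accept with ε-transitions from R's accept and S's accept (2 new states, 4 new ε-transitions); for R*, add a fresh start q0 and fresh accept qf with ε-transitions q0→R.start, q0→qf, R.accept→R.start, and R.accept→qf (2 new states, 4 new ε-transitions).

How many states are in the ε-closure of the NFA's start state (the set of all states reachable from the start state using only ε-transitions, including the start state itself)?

Work bottom-up. For each fragment F, track |ε-closure(F.start)| and whether F's accept lies in that closure (i.e. whether F accepts ε). A single-symbol fragment has closure size 1 and does not accept ε.
  cc → same as the first factor's closure: |ε-closure| = 1
  cc|c → new start ε-reaches every alternative's start; none of them accept ε, so the new accept is not reached: |ε-closure| = 1 + 1 + 1 = 3
  c* → new start has ε-edges to the inner start and to the new accept, so |ε-closure| = 2 + 1 = 3
  abc* → same as the first factor's closure: |ε-closure| = 1
  (abc*)* → new start has ε-edges to the inner start and to the new accept, so |ε-closure| = 2 + 1 = 3
  (cc|c)(abc*)*ca → |ε-closure| equals the left operand's closure size = 3 (its accept is not ε-reachable, so the closure stops there)

3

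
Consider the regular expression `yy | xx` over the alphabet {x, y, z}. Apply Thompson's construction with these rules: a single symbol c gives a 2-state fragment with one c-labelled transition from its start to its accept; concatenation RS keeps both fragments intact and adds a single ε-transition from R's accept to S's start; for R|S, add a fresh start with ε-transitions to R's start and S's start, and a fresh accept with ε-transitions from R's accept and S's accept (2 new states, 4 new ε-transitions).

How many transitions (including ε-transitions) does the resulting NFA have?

10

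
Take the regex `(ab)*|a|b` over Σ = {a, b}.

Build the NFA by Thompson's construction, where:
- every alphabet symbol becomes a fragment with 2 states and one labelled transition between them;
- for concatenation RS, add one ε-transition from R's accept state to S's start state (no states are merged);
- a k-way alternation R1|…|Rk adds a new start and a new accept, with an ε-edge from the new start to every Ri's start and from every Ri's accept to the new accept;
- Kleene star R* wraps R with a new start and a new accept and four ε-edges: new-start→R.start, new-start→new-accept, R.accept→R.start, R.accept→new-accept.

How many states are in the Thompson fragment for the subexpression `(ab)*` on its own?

6

Fragment for `(ab)*`:
Each of the 2 symbol leaves contributes a 2-state fragment.
  ab — 4 states
  (ab)* — 6 states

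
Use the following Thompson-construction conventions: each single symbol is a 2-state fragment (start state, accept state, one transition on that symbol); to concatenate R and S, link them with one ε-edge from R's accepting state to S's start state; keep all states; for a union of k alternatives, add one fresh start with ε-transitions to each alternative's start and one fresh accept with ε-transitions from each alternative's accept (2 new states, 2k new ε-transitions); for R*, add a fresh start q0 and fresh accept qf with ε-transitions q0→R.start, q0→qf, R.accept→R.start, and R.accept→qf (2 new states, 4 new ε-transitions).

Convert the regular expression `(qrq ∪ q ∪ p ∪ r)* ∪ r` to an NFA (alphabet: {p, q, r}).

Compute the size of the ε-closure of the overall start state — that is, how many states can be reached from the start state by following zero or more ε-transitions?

10

Compute the ε-closure size of each fragment's start state recursively; a symbol fragment's start has no outgoing ε-edge, so its closure is just itself (size 1).
  qrq → |ε-closure| equals the left operand's closure size = 1 (its accept is not ε-reachable, so the closure stops there)
  qrq ∪ q ∪ p ∪ r → |ε-closure| = 1 + 1 + 1 + 1 + 1 = 5 (the new accept is not ε-reachable since no branch accepts ε)
  (qrq ∪ q ∪ p ∪ r)* → the star's fresh start ε-reaches both the body's start and the fresh accept: |ε-closure| = 2 + 5 = 7
  (qrq ∪ q ∪ p ∪ r)* ∪ r → |ε-closure| = 1 (new start) + (7 + 1) + 1 (new accept, since some branch ε-reaches its own accept) = 10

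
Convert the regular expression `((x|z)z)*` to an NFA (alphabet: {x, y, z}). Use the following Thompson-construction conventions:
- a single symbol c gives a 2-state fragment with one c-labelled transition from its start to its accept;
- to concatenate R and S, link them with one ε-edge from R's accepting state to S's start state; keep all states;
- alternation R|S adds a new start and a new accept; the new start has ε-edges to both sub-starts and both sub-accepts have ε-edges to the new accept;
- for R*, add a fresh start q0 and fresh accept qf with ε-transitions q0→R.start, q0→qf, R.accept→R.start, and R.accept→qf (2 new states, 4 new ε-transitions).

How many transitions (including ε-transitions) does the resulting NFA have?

Building bottom-up:
Each of the 3 symbol leaves contributes 1 transition (1 symbol, 0 ε).
  x|z → 6 transitions (2 symbol, 4 ε)
  (x|z)z → 8 transitions (3 symbol, 5 ε)
  ((x|z)z)* → 12 transitions (3 symbol, 9 ε)

12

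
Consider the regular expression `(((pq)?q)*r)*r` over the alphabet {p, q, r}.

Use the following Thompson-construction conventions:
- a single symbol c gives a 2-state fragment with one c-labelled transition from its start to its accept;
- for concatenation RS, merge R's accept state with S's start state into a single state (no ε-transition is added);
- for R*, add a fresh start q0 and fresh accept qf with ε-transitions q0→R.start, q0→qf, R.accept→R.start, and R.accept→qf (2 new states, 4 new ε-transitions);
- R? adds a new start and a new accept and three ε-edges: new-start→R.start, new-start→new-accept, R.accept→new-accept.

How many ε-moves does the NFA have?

11

Bottom-up over the parse tree:
Each of the 5 symbol leaves contributes 0 ε-transitions.
  pq : 0 ε-transitions
  (pq)? : 3 ε-transitions
  (pq)?q : 3 ε-transitions
  ((pq)?q)* : 7 ε-transitions
  ((pq)?q)*r : 7 ε-transitions
  (((pq)?q)*r)* : 11 ε-transitions
  (((pq)?q)*r)*r : 11 ε-transitions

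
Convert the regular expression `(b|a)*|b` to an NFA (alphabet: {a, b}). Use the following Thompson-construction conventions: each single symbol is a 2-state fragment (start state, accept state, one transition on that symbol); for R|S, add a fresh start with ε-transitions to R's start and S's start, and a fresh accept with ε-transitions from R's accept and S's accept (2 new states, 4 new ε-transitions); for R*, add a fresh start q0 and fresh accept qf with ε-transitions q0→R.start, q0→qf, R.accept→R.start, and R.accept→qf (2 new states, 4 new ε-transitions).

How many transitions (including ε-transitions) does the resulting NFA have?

15

Recursing over subexpressions:
Each of the 3 symbol leaves contributes 1 transition (1 symbol, 0 ε).
  b|a — 6 transitions (2 symbol, 4 ε)
  (b|a)* — 10 transitions (2 symbol, 8 ε)
  (b|a)*|b — 15 transitions (3 symbol, 12 ε)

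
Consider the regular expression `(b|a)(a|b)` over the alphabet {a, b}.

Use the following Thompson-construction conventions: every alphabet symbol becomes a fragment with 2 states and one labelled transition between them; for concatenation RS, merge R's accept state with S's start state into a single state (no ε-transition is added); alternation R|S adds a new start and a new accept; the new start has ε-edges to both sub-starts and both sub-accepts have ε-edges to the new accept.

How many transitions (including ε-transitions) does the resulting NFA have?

By structural recursion:
Each of the 4 symbol leaves contributes 1 transition (1 symbol, 0 ε).
  b|a → 6 transitions (2 symbol, 4 ε)
  a|b → 6 transitions (2 symbol, 4 ε)
  (b|a)(a|b) → 12 transitions (4 symbol, 8 ε)

12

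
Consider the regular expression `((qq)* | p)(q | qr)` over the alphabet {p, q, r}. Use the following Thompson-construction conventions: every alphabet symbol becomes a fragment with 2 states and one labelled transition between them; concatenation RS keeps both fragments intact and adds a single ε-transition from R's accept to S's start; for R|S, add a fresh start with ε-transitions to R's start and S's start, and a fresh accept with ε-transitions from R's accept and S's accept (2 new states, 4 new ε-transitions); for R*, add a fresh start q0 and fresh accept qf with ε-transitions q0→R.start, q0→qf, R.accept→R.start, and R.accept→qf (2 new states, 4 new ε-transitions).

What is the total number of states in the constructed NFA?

By structural recursion:
Each of the 6 symbol leaves contributes a 2-state fragment.
  qq = 4 states
  (qq)* = 6 states
  (qq)* | p = 10 states
  qr = 4 states
  q | qr = 8 states
  ((qq)* | p)(q | qr) = 18 states

18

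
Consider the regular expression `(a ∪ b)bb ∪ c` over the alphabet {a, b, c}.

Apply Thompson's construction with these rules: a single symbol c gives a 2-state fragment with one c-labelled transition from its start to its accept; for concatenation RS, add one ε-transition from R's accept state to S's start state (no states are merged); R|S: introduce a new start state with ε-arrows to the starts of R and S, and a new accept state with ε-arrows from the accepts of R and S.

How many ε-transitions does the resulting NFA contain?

10

Building bottom-up:
Each of the 5 symbol leaves contributes 0 ε-transitions.
  a ∪ b → 4 ε-transitions
  (a ∪ b)bb → 6 ε-transitions
  (a ∪ b)bb ∪ c → 10 ε-transitions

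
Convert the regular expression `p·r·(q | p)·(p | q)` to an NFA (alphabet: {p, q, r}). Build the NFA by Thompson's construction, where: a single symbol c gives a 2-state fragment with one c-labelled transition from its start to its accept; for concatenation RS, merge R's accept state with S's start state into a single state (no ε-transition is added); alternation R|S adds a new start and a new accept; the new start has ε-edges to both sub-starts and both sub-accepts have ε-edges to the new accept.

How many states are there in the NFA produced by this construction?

Bottom-up over the parse tree:
Each of the 6 symbol leaves contributes a 2-state fragment.
  q | p = 6 states
  p | q = 6 states
  p·r·(q | p)·(p | q) = 13 states

13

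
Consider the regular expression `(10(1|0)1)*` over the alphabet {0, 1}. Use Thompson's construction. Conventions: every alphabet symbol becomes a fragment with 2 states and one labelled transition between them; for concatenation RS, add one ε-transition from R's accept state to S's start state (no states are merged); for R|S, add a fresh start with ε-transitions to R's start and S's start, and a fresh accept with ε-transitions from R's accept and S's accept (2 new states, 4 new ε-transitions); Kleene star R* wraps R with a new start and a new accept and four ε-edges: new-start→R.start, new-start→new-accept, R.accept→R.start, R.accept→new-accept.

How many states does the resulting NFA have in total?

By structural recursion:
Each of the 5 symbol leaves contributes a 2-state fragment.
  1|0 — 6 states
  10(1|0)1 — 12 states
  (10(1|0)1)* — 14 states

14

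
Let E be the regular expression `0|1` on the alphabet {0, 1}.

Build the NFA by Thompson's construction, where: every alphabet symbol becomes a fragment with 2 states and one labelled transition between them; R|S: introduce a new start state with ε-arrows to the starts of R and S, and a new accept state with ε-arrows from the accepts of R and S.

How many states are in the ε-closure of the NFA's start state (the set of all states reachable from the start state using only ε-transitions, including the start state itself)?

3

Compute the ε-closure size of each fragment's start state recursively; a symbol fragment's start has no outgoing ε-edge, so its closure is just itself (size 1).
  0|1 → new start ε-reaches every alternative's start; none of them accept ε, so the new accept is not reached: C = 1 + 1 + 1 = 3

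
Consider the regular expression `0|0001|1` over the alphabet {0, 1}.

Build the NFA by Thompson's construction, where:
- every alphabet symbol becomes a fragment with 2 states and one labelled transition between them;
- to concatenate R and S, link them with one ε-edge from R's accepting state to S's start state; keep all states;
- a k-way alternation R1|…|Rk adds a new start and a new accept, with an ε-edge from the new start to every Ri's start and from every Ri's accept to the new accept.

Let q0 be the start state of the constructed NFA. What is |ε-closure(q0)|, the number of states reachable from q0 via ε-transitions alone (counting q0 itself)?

Compute the ε-closure size of each fragment's start state recursively; a symbol fragment's start has no outgoing ε-edge, so its closure is just itself (size 1).
  0001 : same as the first factor's closure: |ε-closure| = 1
  0|0001|1 : new start ε-reaches every alternative's start; none of them accept ε, so the new accept is not reached: |ε-closure| = 1 + 1 + 1 + 1 = 4

4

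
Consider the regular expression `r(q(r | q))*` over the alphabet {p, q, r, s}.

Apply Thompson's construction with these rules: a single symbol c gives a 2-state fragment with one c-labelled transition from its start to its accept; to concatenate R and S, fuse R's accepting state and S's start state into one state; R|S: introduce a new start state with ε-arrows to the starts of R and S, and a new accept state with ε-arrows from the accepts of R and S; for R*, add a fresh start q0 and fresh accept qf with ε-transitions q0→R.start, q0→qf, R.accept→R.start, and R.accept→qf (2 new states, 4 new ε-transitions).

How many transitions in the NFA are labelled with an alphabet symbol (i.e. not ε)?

Recursing over subexpressions:
Each of the 4 symbol leaves contributes exactly 1 symbol transition.
  r | q : 2 symbol transitions
  q(r | q) : 3 symbol transitions
  (q(r | q))* : 3 symbol transitions
  r(q(r | q))* : 4 symbol transitions

4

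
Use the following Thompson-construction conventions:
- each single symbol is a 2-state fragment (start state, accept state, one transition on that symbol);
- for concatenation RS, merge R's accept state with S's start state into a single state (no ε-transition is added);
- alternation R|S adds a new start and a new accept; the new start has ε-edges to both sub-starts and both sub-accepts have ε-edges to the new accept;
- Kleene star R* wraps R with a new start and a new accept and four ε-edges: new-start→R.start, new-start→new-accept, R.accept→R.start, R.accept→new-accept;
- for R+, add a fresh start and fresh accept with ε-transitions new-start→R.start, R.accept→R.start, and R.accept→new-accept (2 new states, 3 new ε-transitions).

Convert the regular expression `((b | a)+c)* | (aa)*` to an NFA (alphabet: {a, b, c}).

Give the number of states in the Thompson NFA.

Bottom-up over the parse tree:
Each of the 5 symbol leaves contributes a 2-state fragment.
  b | a : 6 states
  (b | a)+ : 8 states
  (b | a)+c : 9 states
  ((b | a)+c)* : 11 states
  aa : 3 states
  (aa)* : 5 states
  ((b | a)+c)* | (aa)* : 18 states

18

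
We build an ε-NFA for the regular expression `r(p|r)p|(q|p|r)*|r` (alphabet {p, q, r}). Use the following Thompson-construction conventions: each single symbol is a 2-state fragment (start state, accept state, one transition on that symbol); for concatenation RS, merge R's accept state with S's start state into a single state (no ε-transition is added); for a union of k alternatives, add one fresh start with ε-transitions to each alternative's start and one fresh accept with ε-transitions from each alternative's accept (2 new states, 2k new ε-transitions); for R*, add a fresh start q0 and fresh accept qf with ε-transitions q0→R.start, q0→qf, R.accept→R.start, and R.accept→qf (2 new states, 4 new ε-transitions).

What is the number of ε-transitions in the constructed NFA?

20

By structural recursion:
Each of the 8 symbol leaves contributes 0 ε-transitions.
  p|r : 4 ε-transitions
  r(p|r)p : 4 ε-transitions
  q|p|r : 6 ε-transitions
  (q|p|r)* : 10 ε-transitions
  r(p|r)p|(q|p|r)*|r : 20 ε-transitions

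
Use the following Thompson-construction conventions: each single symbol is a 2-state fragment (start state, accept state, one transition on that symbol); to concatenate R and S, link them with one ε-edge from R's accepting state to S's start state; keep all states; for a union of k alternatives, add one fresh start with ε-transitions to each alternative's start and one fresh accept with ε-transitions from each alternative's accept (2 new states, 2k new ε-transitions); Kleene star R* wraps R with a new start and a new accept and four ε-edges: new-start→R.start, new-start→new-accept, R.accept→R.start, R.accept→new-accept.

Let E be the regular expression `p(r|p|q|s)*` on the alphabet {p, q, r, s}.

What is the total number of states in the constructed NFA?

Per subexpression:
Each of the 5 symbol leaves contributes a 2-state fragment.
  r|p|q|s → 10 states
  (r|p|q|s)* → 12 states
  p(r|p|q|s)* → 14 states

14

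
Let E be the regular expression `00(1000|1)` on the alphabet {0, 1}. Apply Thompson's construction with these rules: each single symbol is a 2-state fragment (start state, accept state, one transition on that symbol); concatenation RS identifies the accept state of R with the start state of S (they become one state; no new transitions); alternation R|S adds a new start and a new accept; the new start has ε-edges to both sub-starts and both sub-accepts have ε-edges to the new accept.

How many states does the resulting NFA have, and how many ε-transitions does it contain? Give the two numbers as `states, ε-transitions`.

By structural recursion:
Each of the 7 symbol leaves contributes 2 states and 0 ε-transitions.
  1000 : 5 states, 0 ε-transitions
  1000|1 : 9 states, 4 ε-transitions
  00(1000|1) : 11 states, 4 ε-transitions

11, 4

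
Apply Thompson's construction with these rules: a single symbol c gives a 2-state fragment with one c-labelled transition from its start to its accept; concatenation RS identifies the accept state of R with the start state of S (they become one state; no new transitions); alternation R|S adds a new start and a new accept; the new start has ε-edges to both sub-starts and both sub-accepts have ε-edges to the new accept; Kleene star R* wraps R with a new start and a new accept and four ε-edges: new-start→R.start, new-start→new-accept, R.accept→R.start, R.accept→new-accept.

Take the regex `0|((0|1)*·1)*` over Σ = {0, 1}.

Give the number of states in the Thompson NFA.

Recursing over subexpressions:
Each of the 4 symbol leaves contributes a 2-state fragment.
  0|1 = 6 states
  (0|1)* = 8 states
  (0|1)*·1 = 9 states
  ((0|1)*·1)* = 11 states
  0|((0|1)*·1)* = 15 states

15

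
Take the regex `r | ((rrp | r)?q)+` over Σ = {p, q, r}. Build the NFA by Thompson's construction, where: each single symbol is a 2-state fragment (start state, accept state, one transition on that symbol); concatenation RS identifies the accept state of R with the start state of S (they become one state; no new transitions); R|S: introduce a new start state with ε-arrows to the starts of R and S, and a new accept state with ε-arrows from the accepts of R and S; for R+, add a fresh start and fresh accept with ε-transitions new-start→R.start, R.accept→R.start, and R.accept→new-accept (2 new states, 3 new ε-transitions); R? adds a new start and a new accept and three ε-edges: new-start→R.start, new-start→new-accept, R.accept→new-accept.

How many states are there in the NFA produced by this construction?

Bottom-up over the parse tree:
Each of the 6 symbol leaves contributes a 2-state fragment.
  rrp : 4 states
  rrp | r : 8 states
  (rrp | r)? : 10 states
  (rrp | r)?q : 11 states
  ((rrp | r)?q)+ : 13 states
  r | ((rrp | r)?q)+ : 17 states

17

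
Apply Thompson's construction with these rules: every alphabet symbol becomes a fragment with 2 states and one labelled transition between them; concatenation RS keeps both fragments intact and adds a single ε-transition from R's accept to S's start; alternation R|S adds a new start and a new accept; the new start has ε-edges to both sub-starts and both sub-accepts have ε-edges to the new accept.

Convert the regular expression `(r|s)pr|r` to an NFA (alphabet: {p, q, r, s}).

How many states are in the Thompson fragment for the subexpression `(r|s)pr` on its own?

Fragment for `(r|s)pr`:
Each of the 4 symbol leaves contributes a 2-state fragment.
  r|s — 6 states
  (r|s)pr — 10 states

10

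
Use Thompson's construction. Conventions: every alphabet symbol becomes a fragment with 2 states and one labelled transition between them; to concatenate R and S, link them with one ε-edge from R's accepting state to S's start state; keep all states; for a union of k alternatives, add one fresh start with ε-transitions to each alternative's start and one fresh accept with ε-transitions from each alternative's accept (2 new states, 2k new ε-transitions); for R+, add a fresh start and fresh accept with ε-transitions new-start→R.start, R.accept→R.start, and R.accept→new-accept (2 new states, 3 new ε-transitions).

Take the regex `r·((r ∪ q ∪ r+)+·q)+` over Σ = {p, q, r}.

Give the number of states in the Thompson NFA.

18

Per subexpression:
Each of the 5 symbol leaves contributes a 2-state fragment.
  r+ — 4 states
  r ∪ q ∪ r+ — 10 states
  (r ∪ q ∪ r+)+ — 12 states
  (r ∪ q ∪ r+)+·q — 14 states
  ((r ∪ q ∪ r+)+·q)+ — 16 states
  r·((r ∪ q ∪ r+)+·q)+ — 18 states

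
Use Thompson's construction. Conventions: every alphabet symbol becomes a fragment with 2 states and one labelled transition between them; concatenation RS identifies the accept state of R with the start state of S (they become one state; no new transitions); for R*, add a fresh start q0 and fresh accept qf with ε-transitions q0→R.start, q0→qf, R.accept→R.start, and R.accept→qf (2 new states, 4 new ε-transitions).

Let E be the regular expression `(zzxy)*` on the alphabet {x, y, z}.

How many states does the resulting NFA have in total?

7

Building bottom-up:
Each of the 4 symbol leaves contributes a 2-state fragment.
  zzxy → 5 states
  (zzxy)* → 7 states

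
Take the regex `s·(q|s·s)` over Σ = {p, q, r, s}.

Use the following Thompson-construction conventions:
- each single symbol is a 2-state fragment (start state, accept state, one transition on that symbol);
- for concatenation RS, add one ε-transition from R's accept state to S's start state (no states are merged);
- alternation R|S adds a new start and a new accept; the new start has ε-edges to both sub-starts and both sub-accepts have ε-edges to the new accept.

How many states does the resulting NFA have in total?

10

Recursing over subexpressions:
Each of the 4 symbol leaves contributes a 2-state fragment.
  s·s — 4 states
  q|s·s — 8 states
  s·(q|s·s) — 10 states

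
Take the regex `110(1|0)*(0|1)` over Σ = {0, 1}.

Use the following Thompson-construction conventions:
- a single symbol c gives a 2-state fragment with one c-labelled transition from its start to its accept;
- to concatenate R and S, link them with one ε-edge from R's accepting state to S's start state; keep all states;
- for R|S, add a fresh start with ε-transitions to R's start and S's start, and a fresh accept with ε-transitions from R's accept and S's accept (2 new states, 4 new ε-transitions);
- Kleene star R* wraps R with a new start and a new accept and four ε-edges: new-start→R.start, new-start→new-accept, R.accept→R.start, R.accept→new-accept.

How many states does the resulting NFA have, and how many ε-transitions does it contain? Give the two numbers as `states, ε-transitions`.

Recursing over subexpressions:
Each of the 7 symbol leaves contributes 2 states and 0 ε-transitions.
  1|0 = 6 states, 4 ε-transitions
  (1|0)* = 8 states, 8 ε-transitions
  0|1 = 6 states, 4 ε-transitions
  110(1|0)*(0|1) = 20 states, 16 ε-transitions

20, 16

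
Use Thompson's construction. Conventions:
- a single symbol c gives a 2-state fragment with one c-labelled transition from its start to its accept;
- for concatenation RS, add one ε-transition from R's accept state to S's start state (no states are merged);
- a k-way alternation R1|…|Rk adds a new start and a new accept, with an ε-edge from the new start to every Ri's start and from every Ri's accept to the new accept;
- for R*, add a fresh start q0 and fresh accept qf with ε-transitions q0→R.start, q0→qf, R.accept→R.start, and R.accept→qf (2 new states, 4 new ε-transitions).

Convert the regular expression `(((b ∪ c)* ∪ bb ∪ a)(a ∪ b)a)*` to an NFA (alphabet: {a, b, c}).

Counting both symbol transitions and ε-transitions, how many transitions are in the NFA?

33

Bottom-up over the parse tree:
Each of the 8 symbol leaves contributes 1 transition (1 symbol, 0 ε).
  b ∪ c = 6 transitions (2 symbol, 4 ε)
  (b ∪ c)* = 10 transitions (2 symbol, 8 ε)
  bb = 3 transitions (2 symbol, 1 ε)
  (b ∪ c)* ∪ bb ∪ a = 20 transitions (5 symbol, 15 ε)
  a ∪ b = 6 transitions (2 symbol, 4 ε)
  ((b ∪ c)* ∪ bb ∪ a)(a ∪ b)a = 29 transitions (8 symbol, 21 ε)
  (((b ∪ c)* ∪ bb ∪ a)(a ∪ b)a)* = 33 transitions (8 symbol, 25 ε)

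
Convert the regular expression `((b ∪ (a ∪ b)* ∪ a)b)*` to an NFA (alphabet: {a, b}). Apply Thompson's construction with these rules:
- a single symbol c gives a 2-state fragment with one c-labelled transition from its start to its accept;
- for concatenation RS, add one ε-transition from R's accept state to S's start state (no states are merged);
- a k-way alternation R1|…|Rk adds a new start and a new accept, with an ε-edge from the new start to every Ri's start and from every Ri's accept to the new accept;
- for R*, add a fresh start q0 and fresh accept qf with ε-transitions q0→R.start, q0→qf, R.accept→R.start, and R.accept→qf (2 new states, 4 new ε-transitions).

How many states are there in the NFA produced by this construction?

Recursing over subexpressions:
Each of the 5 symbol leaves contributes a 2-state fragment.
  a ∪ b = 6 states
  (a ∪ b)* = 8 states
  b ∪ (a ∪ b)* ∪ a = 14 states
  (b ∪ (a ∪ b)* ∪ a)b = 16 states
  ((b ∪ (a ∪ b)* ∪ a)b)* = 18 states

18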